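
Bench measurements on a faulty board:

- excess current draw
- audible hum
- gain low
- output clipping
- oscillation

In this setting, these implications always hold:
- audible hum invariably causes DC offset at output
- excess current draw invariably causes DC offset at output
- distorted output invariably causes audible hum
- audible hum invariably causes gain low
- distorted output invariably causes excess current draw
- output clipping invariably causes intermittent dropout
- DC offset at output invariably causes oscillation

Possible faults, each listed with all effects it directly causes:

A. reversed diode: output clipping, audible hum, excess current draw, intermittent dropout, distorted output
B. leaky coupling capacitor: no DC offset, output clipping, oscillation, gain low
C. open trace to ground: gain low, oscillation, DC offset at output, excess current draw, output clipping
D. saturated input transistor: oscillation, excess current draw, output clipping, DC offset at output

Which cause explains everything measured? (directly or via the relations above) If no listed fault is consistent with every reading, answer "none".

A

For each candidate, compare predicted effects to what was observed:
(A) reversed diode — accounts for every observation (gain low by audible hum → gain low)
(B) leaky coupling capacitor — excess current draw miss; audible hum miss; gain low match; output clipping match; oscillation match
(C) open trace to ground — excess current draw match; audible hum miss; gain low match; output clipping match; oscillation match
(D) saturated input transistor — does not account for audible hum, gain low
(A) is the only candidate with no mismatches.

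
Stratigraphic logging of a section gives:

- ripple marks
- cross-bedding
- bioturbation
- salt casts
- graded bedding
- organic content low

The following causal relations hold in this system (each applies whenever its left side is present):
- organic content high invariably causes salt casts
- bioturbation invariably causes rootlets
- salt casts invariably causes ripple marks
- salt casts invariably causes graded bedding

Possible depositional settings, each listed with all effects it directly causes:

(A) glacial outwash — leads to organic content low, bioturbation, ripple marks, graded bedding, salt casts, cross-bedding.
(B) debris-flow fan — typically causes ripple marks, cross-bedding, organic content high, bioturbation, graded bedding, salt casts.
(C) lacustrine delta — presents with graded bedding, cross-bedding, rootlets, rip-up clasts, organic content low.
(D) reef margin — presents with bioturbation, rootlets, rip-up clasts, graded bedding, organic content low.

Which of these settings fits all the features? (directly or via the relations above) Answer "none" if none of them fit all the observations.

For each candidate, compare predicted effects to what was observed:
(A) glacial outwash — accounts for every observation
(B) debris-flow fan — ripple marks match; cross-bedding match; bioturbation match; salt casts match; graded bedding match; organic content low miss
(C) lacustrine delta — ripple marks miss; cross-bedding match; bioturbation miss; salt casts miss; graded bedding match; organic content low match
(D) reef margin — ripple marks miss; cross-bedding miss; bioturbation match; salt casts miss; graded bedding match; organic content low match
Only (A) is consistent with every observation.

A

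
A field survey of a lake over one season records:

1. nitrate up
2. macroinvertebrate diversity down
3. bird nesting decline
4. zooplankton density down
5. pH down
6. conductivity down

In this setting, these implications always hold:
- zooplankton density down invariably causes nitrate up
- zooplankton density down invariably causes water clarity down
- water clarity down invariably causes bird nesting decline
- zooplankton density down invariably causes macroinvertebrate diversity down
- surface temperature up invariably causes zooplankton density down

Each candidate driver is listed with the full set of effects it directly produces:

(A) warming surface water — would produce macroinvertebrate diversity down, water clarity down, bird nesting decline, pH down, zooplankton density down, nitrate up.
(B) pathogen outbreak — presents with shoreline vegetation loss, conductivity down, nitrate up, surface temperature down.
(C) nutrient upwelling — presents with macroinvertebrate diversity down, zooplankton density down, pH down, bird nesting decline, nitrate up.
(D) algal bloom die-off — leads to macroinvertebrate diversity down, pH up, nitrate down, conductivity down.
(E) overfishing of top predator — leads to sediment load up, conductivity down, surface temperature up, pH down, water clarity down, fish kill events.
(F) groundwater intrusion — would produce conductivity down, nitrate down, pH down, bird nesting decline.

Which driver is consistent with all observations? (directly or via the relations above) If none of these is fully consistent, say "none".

Testing each hypothesis:
(A) warming surface water — nitrate up yes; macroinvertebrate diversity down yes; bird nesting decline yes; zooplankton density down yes; pH down yes; conductivity down NO
(B) pathogen outbreak — nitrate up yes; macroinvertebrate diversity down NO; bird nesting decline NO; zooplankton density down NO; pH down NO; conductivity down yes
(C) nutrient upwelling — does not account for conductivity down
(D) algal bloom die-off — fails on nitrate up, bird nesting decline, zooplankton density down, pH down (predicts nitrate down, not nitrate up; predicts pH up, not pH down)
(E) overfishing of top predator — accounts for every observation (nitrate up via surface temperature up → zooplankton density down → nitrate up)
(F) groundwater intrusion — fails on nitrate up, macroinvertebrate diversity down, zooplankton density down (predicts nitrate down, not nitrate up)
(E) alone accounts for all the evidence.

E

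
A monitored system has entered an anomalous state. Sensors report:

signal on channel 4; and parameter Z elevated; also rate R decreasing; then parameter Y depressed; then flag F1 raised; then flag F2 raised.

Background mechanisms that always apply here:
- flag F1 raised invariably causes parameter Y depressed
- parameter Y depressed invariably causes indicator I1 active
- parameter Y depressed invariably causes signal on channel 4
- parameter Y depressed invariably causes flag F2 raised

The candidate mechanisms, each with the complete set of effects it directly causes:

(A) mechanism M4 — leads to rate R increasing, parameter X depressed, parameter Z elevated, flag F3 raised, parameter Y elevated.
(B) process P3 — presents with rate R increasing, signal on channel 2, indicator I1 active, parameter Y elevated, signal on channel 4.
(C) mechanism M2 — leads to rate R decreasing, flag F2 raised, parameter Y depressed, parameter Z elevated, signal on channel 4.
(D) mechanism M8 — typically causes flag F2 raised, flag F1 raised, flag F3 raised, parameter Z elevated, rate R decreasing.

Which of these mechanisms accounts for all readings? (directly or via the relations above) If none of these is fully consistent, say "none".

D

For each candidate, compare predicted effects to what was observed:
(A) mechanism M4 — signal on channel 4 ✗; parameter Z elevated ✓; rate R decreasing ✗; parameter Y depressed ✗; flag F1 raised ✗; flag F2 raised ✗
(B) process P3 — signal on channel 4 ✓; parameter Z elevated ✗; rate R decreasing ✗; parameter Y depressed ✗; flag F1 raised ✗; flag F2 raised ✗
(C) mechanism M2 — does not account for flag F1 raised
(D) mechanism M8 — accounts for every observation (signal on channel 4 via flag F1 raised → parameter Y depressed → signal on channel 4)
Only (D) is consistent with every observation.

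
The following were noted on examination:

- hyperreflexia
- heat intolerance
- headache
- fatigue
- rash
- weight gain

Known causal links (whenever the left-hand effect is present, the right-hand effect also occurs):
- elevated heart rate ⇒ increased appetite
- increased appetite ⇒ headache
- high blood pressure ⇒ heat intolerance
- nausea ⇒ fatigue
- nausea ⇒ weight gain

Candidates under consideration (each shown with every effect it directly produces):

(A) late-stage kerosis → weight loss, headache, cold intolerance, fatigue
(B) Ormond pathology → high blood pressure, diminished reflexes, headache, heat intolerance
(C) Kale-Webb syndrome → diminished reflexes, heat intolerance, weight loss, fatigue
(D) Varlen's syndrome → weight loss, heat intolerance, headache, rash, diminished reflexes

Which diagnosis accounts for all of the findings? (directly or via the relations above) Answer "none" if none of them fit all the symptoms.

Per-candidate check:
(A) late-stage kerosis — hyperreflexia NO; heat intolerance NO; headache yes; fatigue yes; rash NO; weight gain NO
(B) Ormond pathology — fails on hyperreflexia, fatigue, rash, weight gain (predicts diminished reflexes, not hyperreflexia)
(C) Kale-Webb syndrome — fails on hyperreflexia, headache, rash, weight gain (predicts diminished reflexes, not hyperreflexia; predicts weight loss, not weight gain)
(D) Varlen's syndrome — hyperreflexia NO; heat intolerance yes; headache yes; fatigue NO; rash yes; weight gain NO
No candidate is consistent with all observations.

none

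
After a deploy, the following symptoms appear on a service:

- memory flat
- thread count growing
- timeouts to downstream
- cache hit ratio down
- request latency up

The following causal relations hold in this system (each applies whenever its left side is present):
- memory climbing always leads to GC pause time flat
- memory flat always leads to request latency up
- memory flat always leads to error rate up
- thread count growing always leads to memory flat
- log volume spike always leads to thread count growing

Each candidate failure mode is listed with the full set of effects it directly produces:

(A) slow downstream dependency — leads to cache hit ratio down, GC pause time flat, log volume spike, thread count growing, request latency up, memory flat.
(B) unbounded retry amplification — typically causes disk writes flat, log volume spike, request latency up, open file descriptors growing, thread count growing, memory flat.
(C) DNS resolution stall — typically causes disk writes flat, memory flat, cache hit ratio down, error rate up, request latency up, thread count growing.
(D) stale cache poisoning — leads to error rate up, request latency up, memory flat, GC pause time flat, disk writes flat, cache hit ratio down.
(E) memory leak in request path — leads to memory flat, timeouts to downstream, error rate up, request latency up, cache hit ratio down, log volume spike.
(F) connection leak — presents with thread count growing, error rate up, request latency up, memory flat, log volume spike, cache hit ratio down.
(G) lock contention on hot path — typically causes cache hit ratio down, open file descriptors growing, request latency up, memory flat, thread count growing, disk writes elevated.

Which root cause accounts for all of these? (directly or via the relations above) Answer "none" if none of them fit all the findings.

For each candidate, compare predicted effects to what was observed:
(A) slow downstream dependency — memory flat ✓; thread count growing ✓; timeouts to downstream ✗; cache hit ratio down ✓; request latency up ✓
(B) unbounded retry amplification — does not account for timeouts to downstream, cache hit ratio down
(C) DNS resolution stall — memory flat ✓; thread count growing ✓; timeouts to downstream ✗; cache hit ratio down ✓; request latency up ✓
(D) stale cache poisoning — does not account for thread count growing, timeouts to downstream
(E) memory leak in request path — memory flat ✓; thread count growing ✓ (via log volume spike → thread count growing); timeouts to downstream ✓; cache hit ratio down ✓; request latency up ✓
(F) connection leak — memory flat ✓; thread count growing ✓; timeouts to downstream ✗; cache hit ratio down ✓; request latency up ✓
(G) lock contention on hot path — does not account for timeouts to downstream
(E) is the only candidate with no mismatches.

E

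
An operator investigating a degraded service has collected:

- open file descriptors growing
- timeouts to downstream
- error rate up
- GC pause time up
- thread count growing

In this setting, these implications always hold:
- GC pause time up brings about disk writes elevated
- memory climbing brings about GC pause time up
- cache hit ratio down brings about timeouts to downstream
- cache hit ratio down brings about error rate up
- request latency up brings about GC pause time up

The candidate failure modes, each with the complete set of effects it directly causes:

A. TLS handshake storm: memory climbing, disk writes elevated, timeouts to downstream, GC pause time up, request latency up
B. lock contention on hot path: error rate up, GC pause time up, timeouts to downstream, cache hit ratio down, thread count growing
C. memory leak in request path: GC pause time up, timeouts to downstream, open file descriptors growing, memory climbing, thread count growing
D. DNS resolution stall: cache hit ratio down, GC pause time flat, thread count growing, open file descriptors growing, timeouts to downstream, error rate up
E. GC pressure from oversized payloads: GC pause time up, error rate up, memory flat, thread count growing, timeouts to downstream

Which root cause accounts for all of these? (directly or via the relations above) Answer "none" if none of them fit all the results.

none

Testing each hypothesis:
(A) TLS handshake storm — does not account for open file descriptors growing, error rate up, thread count growing
(B) lock contention on hot path — open file descriptors growing -; timeouts to downstream +; error rate up +; GC pause time up +; thread count growing +
(C) memory leak in request path — does not account for error rate up
(D) DNS resolution stall — open file descriptors growing +; timeouts to downstream +; error rate up +; GC pause time up -; thread count growing +
(E) GC pressure from oversized payloads — does not account for open file descriptors growing
Every candidate fails on at least one observation.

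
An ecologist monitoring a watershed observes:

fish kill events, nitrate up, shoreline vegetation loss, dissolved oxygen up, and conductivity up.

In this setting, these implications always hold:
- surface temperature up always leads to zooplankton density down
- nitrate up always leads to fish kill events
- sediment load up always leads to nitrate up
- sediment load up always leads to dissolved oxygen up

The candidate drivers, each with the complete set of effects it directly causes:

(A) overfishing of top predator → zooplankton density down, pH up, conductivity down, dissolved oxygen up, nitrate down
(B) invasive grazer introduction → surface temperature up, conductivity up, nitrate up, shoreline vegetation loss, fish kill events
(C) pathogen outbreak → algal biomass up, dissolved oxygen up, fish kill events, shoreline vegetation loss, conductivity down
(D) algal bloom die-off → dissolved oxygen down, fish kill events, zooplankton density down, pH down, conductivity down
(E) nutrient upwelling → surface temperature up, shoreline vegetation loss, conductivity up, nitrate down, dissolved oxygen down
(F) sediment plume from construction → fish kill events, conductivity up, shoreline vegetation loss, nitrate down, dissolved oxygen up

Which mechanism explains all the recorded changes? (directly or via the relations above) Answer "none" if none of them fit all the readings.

none

For each candidate, compare predicted effects to what was observed:
(A) overfishing of top predator — fails on fish kill events, nitrate up, shoreline vegetation loss, conductivity up (predicts nitrate down, not nitrate up; predicts conductivity down, not conductivity up)
(B) invasive grazer introduction — fish kill events ✓; nitrate up ✓; shoreline vegetation loss ✓; dissolved oxygen up ✗; conductivity up ✓
(C) pathogen outbreak — fails on nitrate up, conductivity up (predicts conductivity down, not conductivity up)
(D) algal bloom die-off — fish kill events ✓; nitrate up ✗; shoreline vegetation loss ✗; dissolved oxygen up ✗; conductivity up ✗
(E) nutrient upwelling — fails on fish kill events, nitrate up, dissolved oxygen up (predicts nitrate down, not nitrate up; predicts dissolved oxygen down, not dissolved oxygen up)
(F) sediment plume from construction — fish kill events ✓; nitrate up ✗; shoreline vegetation loss ✓; dissolved oxygen up ✓; conductivity up ✓
None of the listed candidates fits everything.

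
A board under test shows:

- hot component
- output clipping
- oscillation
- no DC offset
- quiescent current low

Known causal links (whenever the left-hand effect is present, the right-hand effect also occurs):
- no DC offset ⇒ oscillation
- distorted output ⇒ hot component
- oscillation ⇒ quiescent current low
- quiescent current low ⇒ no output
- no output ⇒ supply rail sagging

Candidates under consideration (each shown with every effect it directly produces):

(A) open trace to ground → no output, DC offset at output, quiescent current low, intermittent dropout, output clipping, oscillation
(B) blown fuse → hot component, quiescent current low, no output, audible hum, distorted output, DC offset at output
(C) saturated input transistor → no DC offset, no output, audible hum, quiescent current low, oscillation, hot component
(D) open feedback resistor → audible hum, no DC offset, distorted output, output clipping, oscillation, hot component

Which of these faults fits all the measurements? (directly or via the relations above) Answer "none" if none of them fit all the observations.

For each candidate, compare predicted effects to what was observed:
(A) open trace to ground — fails on hot component, no DC offset (predicts DC offset at output, not no DC offset)
(B) blown fuse — fails on output clipping, oscillation, no DC offset (predicts DC offset at output, not no DC offset)
(C) saturated input transistor — hot component +; output clipping -; oscillation +; no DC offset +; quiescent current low +
(D) open feedback resistor — accounts for every observation (quiescent current low by oscillation → quiescent current low)
(D) alone accounts for all the evidence.

D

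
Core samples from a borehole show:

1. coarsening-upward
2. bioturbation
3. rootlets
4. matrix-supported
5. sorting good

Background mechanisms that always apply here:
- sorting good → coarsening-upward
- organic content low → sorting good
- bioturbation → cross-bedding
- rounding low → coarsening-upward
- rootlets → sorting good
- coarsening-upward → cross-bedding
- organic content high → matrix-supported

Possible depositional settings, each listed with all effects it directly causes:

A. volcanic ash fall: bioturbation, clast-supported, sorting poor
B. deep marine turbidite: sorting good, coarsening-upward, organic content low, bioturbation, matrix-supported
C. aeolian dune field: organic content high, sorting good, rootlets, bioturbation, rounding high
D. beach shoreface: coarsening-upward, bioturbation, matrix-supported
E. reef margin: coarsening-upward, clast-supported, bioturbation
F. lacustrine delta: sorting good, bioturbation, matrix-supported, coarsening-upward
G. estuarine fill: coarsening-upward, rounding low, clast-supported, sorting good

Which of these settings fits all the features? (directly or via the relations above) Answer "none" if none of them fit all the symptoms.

Checking each candidate against the observations:
(A) volcanic ash fall — coarsening-upward -; bioturbation +; rootlets -; matrix-supported -; sorting good -
(B) deep marine turbidite — coarsening-upward +; bioturbation +; rootlets -; matrix-supported +; sorting good +
(C) aeolian dune field — accounts for every observation (coarsening-upward via sorting good → coarsening-upward)
(D) beach shoreface — does not account for rootlets, sorting good
(E) reef margin — fails on rootlets, matrix-supported, sorting good (predicts clast-supported, not matrix-supported)
(F) lacustrine delta — coarsening-upward +; bioturbation +; rootlets -; matrix-supported +; sorting good +
(G) estuarine fill — coarsening-upward +; bioturbation -; rootlets -; matrix-supported -; sorting good +
(C) alone accounts for all the evidence.

C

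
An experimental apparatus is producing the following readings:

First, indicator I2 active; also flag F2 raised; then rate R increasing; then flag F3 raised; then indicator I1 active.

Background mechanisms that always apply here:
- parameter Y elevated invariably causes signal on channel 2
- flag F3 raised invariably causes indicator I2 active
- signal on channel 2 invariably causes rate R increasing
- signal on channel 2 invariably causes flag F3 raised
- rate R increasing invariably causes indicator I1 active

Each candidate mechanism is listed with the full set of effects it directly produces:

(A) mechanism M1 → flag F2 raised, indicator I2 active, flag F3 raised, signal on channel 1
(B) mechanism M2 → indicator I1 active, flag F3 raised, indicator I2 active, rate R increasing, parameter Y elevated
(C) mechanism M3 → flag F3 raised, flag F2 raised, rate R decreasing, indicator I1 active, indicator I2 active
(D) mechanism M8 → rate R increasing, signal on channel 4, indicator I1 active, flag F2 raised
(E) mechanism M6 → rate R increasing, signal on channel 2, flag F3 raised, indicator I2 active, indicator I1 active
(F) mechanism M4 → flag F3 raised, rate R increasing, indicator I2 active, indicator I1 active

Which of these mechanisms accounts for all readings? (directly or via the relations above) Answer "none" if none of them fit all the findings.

Checking each candidate against the observations:
(A) mechanism M1 — indicator I2 active match; flag F2 raised match; rate R increasing miss; flag F3 raised match; indicator I1 active miss
(B) mechanism M2 — does not account for flag F2 raised
(C) mechanism M3 — fails on rate R increasing (predicts rate R decreasing, not rate R increasing)
(D) mechanism M8 — does not account for indicator I2 active, flag F3 raised
(E) mechanism M6 — indicator I2 active match; flag F2 raised miss; rate R increasing match; flag F3 raised match; indicator I1 active match
(F) mechanism M4 — does not account for flag F2 raised
Every candidate fails on at least one observation.

none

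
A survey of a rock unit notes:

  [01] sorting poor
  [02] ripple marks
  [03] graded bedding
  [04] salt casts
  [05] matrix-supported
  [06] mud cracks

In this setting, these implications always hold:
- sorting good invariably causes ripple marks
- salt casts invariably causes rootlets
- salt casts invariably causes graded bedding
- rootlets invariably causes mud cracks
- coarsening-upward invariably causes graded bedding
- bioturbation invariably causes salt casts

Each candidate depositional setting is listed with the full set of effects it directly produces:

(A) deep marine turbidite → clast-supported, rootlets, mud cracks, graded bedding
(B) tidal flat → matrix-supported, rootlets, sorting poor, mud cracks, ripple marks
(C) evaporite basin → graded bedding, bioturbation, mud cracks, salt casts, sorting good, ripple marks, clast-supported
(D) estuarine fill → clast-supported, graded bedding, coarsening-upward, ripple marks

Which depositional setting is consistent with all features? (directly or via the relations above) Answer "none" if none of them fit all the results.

Checking each candidate against the observations:
(A) deep marine turbidite — sorting poor ✗; ripple marks ✗; graded bedding ✓; salt casts ✗; matrix-supported ✗; mud cracks ✓
(B) tidal flat — does not account for graded bedding, salt casts
(C) evaporite basin — fails on sorting poor, matrix-supported (predicts sorting good, not sorting poor; predicts clast-supported, not matrix-supported)
(D) estuarine fill — fails on sorting poor, salt casts, matrix-supported, mud cracks (predicts clast-supported, not matrix-supported)
None of the listed candidates fits everything.

none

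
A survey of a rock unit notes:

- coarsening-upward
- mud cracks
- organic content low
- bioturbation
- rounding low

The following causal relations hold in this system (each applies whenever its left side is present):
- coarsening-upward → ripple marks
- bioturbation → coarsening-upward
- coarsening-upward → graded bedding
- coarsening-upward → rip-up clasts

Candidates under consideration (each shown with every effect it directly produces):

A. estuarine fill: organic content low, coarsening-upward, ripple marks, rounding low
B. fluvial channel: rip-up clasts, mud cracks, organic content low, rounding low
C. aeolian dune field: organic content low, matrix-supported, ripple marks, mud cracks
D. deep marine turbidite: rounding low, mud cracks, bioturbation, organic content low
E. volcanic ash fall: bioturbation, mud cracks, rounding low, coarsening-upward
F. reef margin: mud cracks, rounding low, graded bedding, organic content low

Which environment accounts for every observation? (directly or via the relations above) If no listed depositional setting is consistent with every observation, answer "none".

D

Testing each hypothesis:
(A) estuarine fill — does not account for mud cracks, bioturbation
(B) fluvial channel — coarsening-upward -; mud cracks +; organic content low +; bioturbation -; rounding low +
(C) aeolian dune field — coarsening-upward -; mud cracks +; organic content low +; bioturbation -; rounding low -
(D) deep marine turbidite — coarsening-upward + (through bioturbation → coarsening-upward); mud cracks +; organic content low +; bioturbation +; rounding low +
(E) volcanic ash fall — coarsening-upward +; mud cracks +; organic content low -; bioturbation +; rounding low +
(F) reef margin — does not account for coarsening-upward, bioturbation
(D) is the only candidate with no mismatches.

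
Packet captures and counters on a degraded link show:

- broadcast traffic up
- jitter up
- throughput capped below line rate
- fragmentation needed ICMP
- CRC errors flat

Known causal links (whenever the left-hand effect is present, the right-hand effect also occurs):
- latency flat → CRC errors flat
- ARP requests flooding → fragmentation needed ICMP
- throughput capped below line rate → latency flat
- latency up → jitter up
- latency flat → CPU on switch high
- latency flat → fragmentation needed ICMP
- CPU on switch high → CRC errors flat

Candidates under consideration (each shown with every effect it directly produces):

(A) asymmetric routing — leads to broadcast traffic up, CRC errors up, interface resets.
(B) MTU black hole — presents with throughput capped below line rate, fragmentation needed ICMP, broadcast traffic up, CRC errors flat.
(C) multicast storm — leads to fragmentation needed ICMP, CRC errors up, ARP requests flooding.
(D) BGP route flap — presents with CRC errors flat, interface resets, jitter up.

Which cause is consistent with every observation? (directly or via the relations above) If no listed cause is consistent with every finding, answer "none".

Checking each candidate against the observations:
(A) asymmetric routing — fails on jitter up, throughput capped below line rate, fragmentation needed ICMP, CRC errors flat (predicts CRC errors up, not CRC errors flat)
(B) MTU black hole — broadcast traffic up match; jitter up miss; throughput capped below line rate match; fragmentation needed ICMP match; CRC errors flat match
(C) multicast storm — broadcast traffic up miss; jitter up miss; throughput capped below line rate miss; fragmentation needed ICMP match; CRC errors flat miss
(D) BGP route flap — broadcast traffic up miss; jitter up match; throughput capped below line rate miss; fragmentation needed ICMP miss; CRC errors flat match
None of the listed candidates fits everything.

none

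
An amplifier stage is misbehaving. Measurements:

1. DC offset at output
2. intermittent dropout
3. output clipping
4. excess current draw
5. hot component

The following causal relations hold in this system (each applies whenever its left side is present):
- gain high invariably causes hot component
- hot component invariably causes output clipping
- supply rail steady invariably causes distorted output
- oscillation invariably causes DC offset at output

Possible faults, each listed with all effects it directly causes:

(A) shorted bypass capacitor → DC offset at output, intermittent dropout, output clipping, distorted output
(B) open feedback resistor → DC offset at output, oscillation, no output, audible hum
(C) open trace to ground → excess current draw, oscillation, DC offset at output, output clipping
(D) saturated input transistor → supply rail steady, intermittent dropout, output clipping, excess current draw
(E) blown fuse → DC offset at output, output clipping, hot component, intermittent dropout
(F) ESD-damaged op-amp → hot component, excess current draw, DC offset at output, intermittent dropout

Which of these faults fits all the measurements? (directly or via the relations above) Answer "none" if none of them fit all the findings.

F

Per-candidate check:
(A) shorted bypass capacitor — DC offset at output yes; intermittent dropout yes; output clipping yes; excess current draw NO; hot component NO
(B) open feedback resistor — DC offset at output yes; intermittent dropout NO; output clipping NO; excess current draw NO; hot component NO
(C) open trace to ground — does not account for intermittent dropout, hot component
(D) saturated input transistor — does not account for DC offset at output, hot component
(E) blown fuse — DC offset at output yes; intermittent dropout yes; output clipping yes; excess current draw NO; hot component yes
(F) ESD-damaged op-amp — DC offset at output yes; intermittent dropout yes; output clipping yes (via hot component → output clipping); excess current draw yes; hot component yes
Only (F) is consistent with every observation.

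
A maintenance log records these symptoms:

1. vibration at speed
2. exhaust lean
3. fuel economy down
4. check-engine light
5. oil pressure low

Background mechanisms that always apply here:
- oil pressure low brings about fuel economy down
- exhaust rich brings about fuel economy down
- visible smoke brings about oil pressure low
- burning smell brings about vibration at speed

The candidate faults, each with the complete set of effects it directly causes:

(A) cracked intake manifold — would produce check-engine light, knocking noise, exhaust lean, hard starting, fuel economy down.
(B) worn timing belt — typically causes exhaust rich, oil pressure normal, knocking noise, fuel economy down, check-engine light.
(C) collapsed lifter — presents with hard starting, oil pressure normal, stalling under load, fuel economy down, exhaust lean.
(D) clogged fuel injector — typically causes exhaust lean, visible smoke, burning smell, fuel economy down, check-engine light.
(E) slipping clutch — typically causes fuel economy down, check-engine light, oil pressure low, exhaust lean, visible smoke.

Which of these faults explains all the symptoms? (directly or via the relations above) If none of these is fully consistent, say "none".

D

For each candidate, compare predicted effects to what was observed:
(A) cracked intake manifold — vibration at speed ✗; exhaust lean ✓; fuel economy down ✓; check-engine light ✓; oil pressure low ✗
(B) worn timing belt — vibration at speed ✗; exhaust lean ✗; fuel economy down ✓; check-engine light ✓; oil pressure low ✗
(C) collapsed lifter — vibration at speed ✗; exhaust lean ✓; fuel economy down ✓; check-engine light ✗; oil pressure low ✗
(D) clogged fuel injector — vibration at speed ✓ (through burning smell → vibration at speed); exhaust lean ✓; fuel economy down ✓; check-engine light ✓; oil pressure low ✓ (through visible smoke → oil pressure low)
(E) slipping clutch — vibration at speed ✗; exhaust lean ✓; fuel economy down ✓; check-engine light ✓; oil pressure low ✓
Only (D) is consistent with every observation.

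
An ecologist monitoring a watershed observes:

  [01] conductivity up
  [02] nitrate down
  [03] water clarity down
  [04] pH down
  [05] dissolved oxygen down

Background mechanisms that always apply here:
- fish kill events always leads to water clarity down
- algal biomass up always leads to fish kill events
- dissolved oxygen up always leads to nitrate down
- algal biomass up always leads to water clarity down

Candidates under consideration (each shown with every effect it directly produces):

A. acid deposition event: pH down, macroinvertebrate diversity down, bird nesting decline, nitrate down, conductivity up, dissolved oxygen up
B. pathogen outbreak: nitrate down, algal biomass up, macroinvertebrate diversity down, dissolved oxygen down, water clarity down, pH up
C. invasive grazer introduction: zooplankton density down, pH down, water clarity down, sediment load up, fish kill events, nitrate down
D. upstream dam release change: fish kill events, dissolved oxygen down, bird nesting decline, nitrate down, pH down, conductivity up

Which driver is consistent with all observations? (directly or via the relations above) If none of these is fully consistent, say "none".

D

For each candidate, compare predicted effects to what was observed:
(A) acid deposition event — conductivity up ✓; nitrate down ✓; water clarity down ✗; pH down ✓; dissolved oxygen down ✗
(B) pathogen outbreak — fails on conductivity up, pH down (predicts pH up, not pH down)
(C) invasive grazer introduction — does not account for conductivity up, dissolved oxygen down
(D) upstream dam release change — conductivity up ✓; nitrate down ✓; water clarity down ✓ (via fish kill events → water clarity down); pH down ✓; dissolved oxygen down ✓
(D) alone accounts for all the evidence.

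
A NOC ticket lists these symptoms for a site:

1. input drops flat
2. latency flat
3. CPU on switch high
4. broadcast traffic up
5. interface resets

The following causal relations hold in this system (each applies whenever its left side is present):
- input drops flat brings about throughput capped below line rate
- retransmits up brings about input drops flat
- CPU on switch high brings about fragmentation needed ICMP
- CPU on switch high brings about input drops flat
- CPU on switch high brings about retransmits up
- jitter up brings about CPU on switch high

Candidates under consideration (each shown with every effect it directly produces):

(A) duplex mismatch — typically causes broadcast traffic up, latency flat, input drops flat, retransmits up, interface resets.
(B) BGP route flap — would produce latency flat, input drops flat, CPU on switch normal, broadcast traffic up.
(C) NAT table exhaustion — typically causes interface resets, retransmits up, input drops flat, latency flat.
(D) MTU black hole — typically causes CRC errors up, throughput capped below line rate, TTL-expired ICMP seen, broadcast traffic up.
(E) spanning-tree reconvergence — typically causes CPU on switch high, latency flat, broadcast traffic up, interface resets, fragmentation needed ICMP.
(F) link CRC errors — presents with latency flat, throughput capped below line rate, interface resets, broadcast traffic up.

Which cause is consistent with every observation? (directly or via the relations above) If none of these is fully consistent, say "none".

E

Testing each hypothesis:
(A) duplex mismatch — does not account for CPU on switch high
(B) BGP route flap — input drops flat match; latency flat match; CPU on switch high miss; broadcast traffic up match; interface resets miss
(C) NAT table exhaustion — does not account for CPU on switch high, broadcast traffic up
(D) MTU black hole — input drops flat miss; latency flat miss; CPU on switch high miss; broadcast traffic up match; interface resets miss
(E) spanning-tree reconvergence — accounts for every observation (input drops flat through CPU on switch high → input drops flat)
(F) link CRC errors — input drops flat miss; latency flat match; CPU on switch high miss; broadcast traffic up match; interface resets match
(E) alone accounts for all the evidence.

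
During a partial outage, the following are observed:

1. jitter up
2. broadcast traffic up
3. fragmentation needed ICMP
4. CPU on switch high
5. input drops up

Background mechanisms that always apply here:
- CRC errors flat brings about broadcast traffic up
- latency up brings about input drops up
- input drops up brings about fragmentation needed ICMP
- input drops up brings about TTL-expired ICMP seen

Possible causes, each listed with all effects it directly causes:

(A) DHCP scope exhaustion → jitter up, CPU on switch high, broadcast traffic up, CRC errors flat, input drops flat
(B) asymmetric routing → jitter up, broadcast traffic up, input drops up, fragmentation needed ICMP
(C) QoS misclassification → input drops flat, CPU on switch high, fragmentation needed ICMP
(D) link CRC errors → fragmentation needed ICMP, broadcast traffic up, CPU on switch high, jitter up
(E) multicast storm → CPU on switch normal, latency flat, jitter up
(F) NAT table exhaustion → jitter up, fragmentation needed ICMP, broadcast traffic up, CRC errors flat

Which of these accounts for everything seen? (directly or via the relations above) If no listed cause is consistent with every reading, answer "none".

Checking each candidate against the observations:
(A) DHCP scope exhaustion — jitter up ✓; broadcast traffic up ✓; fragmentation needed ICMP ✗; CPU on switch high ✓; input drops up ✗
(B) asymmetric routing — does not account for CPU on switch high
(C) QoS misclassification — fails on jitter up, broadcast traffic up, input drops up (predicts input drops flat, not input drops up)
(D) link CRC errors — does not account for input drops up
(E) multicast storm — jitter up ✓; broadcast traffic up ✗; fragmentation needed ICMP ✗; CPU on switch high ✗; input drops up ✗
(F) NAT table exhaustion — jitter up ✓; broadcast traffic up ✓; fragmentation needed ICMP ✓; CPU on switch high ✗; input drops up ✗
None of the listed candidates fits everything.

none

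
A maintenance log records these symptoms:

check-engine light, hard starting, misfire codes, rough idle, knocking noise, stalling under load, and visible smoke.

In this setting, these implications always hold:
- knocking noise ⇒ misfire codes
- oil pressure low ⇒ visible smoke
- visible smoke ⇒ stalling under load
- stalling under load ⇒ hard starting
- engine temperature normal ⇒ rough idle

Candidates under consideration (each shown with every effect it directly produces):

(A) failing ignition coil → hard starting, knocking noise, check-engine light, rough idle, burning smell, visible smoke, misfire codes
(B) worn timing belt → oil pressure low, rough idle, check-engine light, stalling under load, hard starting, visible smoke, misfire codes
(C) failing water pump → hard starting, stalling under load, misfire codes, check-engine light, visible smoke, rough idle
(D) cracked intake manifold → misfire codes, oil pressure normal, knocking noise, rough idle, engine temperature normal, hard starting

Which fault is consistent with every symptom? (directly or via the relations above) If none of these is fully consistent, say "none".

A

Testing each hypothesis:
(A) failing ignition coil — check-engine light ✓; hard starting ✓; misfire codes ✓; rough idle ✓; knocking noise ✓; stalling under load ✓ (through visible smoke → stalling under load); visible smoke ✓
(B) worn timing belt — does not account for knocking noise
(C) failing water pump — check-engine light ✓; hard starting ✓; misfire codes ✓; rough idle ✓; knocking noise ✗; stalling under load ✓; visible smoke ✓
(D) cracked intake manifold — check-engine light ✗; hard starting ✓; misfire codes ✓; rough idle ✓; knocking noise ✓; stalling under load ✗; visible smoke ✗
Only (A) is consistent with every observation.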